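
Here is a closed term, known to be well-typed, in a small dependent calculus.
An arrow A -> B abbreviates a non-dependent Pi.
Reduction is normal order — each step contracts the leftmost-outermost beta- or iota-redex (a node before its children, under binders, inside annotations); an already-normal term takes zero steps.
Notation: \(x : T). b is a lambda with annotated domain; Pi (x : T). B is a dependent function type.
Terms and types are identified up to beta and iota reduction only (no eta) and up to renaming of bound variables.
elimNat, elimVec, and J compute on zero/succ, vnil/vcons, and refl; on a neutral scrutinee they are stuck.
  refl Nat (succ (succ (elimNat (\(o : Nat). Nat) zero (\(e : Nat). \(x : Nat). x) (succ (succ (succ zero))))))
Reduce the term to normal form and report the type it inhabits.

normal form:
  refl Nat (succ (succ zero))
the term's type:
  Eq Nat (succ (succ zero)) (succ (succ zero))


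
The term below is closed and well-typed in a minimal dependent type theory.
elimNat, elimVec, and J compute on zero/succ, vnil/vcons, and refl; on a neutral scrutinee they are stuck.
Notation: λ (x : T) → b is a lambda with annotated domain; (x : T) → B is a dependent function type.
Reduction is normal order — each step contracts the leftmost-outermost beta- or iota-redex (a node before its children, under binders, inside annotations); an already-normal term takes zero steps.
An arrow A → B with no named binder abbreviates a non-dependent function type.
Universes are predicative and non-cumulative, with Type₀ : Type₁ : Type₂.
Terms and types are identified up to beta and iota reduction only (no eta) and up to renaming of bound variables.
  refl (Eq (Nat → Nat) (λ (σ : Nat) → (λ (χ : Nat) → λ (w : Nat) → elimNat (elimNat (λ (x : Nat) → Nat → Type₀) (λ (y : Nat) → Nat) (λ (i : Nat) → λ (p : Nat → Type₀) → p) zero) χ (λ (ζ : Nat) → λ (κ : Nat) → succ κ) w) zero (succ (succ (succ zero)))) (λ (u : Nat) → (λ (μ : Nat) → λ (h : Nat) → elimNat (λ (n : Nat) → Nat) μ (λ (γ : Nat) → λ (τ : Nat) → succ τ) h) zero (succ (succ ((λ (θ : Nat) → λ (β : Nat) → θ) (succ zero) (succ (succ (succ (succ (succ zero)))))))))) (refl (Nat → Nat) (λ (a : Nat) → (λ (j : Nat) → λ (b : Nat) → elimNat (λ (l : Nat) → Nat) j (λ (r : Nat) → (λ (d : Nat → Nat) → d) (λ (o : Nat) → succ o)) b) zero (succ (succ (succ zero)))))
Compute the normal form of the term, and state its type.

resulting normal form:
  refl (Eq (Nat → Nat) (λ (σ : Nat) → succ (succ (succ zero))) (λ (χ : Nat) → succ (succ (succ zero)))) (refl (Nat → Nat) (λ (w : Nat) → succ (succ (succ zero))))
the term's type:
  Eq (Eq (Nat → Nat) (λ (σ : Nat) → succ (succ (succ zero))) (λ (χ : Nat) → succ (succ (succ zero)))) (refl (Nat → Nat) (λ (w : Nat) → succ (succ (succ zero)))) (refl (Nat → Nat) (λ (x : Nat) → succ (succ (succ zero))))
observation: normalization takes exactly 41 steps under the normal-order strategy.


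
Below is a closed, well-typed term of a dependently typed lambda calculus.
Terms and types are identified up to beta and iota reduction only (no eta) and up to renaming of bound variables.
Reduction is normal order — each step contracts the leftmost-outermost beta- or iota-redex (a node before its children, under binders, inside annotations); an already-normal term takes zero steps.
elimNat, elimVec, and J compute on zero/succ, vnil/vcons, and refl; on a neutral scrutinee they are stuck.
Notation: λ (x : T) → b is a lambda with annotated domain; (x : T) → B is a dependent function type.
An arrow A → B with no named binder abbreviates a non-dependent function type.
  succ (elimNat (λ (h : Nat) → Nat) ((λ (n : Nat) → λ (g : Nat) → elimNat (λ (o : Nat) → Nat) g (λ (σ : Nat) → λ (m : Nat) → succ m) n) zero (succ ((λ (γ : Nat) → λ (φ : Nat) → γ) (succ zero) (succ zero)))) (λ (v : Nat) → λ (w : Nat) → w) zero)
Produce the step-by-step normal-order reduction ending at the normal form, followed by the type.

reduction (normal order):
  succ (elimNat (λ (h : Nat) → Nat) ((λ (n : Nat) → λ (g : Nat) → elimNat (λ (o : Nat) → Nat) g (λ (σ : Nat) → λ (m : Nat) → succ m) n) zero (succ ((λ (γ : Nat) → λ (φ : Nat) → γ) (succ zero) (succ zero)))) (λ (v : Nat) → λ (w : Nat) → w) zero)
  ~> succ ((λ (h : Nat) → λ (n : Nat) → elimNat (λ (g : Nat) → Nat) n (λ (o : Nat) → λ (σ : Nat) → succ σ) h) zero (succ ((λ (m : Nat) → λ (γ : Nat) → m) (succ zero) (succ zero))))
  ~> succ ((λ (h : Nat) → elimNat (λ (n : Nat) → Nat) h (λ (g : Nat) → λ (o : Nat) → succ o) zero) (succ ((λ (σ : Nat) → λ (m : Nat) → σ) (succ zero) (succ zero))))
  ~> succ (elimNat (λ (h : Nat) → Nat) (succ ((λ (n : Nat) → λ (g : Nat) → n) (succ zero) (succ zero))) (λ (o : Nat) → λ (σ : Nat) → succ σ) zero)
  ~> succ (succ ((λ (h : Nat) → λ (n : Nat) → h) (succ zero) (succ zero)))
  ~> succ (succ ((λ (h : Nat) → succ zero) (succ zero)))
  ~> succ (succ (succ zero))
type:
  Nat


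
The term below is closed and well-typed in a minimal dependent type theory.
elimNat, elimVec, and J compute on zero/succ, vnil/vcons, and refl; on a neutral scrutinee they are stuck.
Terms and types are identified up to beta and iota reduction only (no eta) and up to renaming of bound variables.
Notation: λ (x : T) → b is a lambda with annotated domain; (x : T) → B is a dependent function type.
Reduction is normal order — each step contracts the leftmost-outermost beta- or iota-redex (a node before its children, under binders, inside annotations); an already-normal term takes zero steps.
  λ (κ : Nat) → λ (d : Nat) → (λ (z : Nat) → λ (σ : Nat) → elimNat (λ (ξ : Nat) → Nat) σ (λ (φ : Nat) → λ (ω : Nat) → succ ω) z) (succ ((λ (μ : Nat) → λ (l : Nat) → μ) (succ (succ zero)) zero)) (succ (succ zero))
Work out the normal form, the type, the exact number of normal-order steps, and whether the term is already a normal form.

reduced normal form:
  λ (κ : Nat) → λ (d : Nat) → succ (succ (succ (succ (succ zero))))
type:
  (κ : Nat) → (d : Nat) → Nat
reduction steps (normal order): 14
started in normal form: no
first contracted redex: a beta-redex


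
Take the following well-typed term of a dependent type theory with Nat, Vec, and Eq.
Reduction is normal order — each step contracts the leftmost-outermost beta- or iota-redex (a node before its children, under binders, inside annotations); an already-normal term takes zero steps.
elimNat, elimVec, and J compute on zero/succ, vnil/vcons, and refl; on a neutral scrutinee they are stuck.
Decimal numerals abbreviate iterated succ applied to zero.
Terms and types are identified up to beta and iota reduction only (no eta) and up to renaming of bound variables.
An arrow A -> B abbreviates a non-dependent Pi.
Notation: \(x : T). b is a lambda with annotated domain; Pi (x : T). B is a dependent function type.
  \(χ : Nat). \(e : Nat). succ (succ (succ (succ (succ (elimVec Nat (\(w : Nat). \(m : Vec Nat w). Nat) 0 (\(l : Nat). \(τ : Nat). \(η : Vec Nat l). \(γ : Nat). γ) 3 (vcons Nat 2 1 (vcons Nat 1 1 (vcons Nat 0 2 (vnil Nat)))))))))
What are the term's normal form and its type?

normal form:
  \(χ : Nat). \(e : Nat). 5
the term's type:
  Nat -> Nat -> Nat


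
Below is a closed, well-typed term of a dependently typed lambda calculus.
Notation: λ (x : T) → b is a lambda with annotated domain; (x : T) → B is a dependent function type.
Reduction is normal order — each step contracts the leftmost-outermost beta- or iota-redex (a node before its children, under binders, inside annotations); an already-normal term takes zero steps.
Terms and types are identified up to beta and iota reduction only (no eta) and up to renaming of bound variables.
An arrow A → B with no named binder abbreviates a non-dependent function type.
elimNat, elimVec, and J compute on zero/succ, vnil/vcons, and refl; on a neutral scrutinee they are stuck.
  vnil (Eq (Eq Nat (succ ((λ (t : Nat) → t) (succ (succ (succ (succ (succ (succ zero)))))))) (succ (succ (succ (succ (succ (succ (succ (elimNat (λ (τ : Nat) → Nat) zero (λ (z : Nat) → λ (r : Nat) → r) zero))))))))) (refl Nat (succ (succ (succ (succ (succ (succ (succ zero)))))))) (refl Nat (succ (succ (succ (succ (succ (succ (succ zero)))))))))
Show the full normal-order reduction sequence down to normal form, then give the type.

reduction (normal order):
  vnil (Eq (Eq Nat (succ ((λ (t : Nat) → t) (succ (succ (succ (succ (succ (succ zero)))))))) (succ (succ (succ (succ (succ (succ (succ (elimNat (λ (τ : Nat) → Nat) zero (λ (z : Nat) → λ (r : Nat) → r) zero))))))))) (refl Nat (succ (succ (succ (succ (succ (succ (succ zero)))))))) (refl Nat (succ (succ (succ (succ (succ (succ (succ zero)))))))))
  ~> vnil (Eq (Eq Nat (succ (succ (succ (succ (succ (succ (succ zero))))))) (succ (succ (succ (succ (succ (succ (succ (elimNat (λ (t : Nat) → Nat) zero (λ (τ : Nat) → λ (z : Nat) → z) zero))))))))) (refl Nat (succ (succ (succ (succ (succ (succ (succ zero)))))))) (refl Nat (succ (succ (succ (succ (succ (succ (succ zero)))))))))
  ~> vnil (Eq (Eq Nat (succ (succ (succ (succ (succ (succ (succ zero))))))) (succ (succ (succ (succ (succ (succ (succ zero)))))))) (refl Nat (succ (succ (succ (succ (succ (succ (succ zero)))))))) (refl Nat (succ (succ (succ (succ (succ (succ (succ zero)))))))))
inferred type:
  Vec (Eq (Eq Nat (succ (succ (succ (succ (succ (succ (succ zero))))))) (succ (succ (succ (succ (succ (succ (succ zero)))))))) (refl Nat (succ (succ (succ (succ (succ (succ (succ zero)))))))) (refl Nat (succ (succ (succ (succ (succ (succ (succ zero))))))))) zero


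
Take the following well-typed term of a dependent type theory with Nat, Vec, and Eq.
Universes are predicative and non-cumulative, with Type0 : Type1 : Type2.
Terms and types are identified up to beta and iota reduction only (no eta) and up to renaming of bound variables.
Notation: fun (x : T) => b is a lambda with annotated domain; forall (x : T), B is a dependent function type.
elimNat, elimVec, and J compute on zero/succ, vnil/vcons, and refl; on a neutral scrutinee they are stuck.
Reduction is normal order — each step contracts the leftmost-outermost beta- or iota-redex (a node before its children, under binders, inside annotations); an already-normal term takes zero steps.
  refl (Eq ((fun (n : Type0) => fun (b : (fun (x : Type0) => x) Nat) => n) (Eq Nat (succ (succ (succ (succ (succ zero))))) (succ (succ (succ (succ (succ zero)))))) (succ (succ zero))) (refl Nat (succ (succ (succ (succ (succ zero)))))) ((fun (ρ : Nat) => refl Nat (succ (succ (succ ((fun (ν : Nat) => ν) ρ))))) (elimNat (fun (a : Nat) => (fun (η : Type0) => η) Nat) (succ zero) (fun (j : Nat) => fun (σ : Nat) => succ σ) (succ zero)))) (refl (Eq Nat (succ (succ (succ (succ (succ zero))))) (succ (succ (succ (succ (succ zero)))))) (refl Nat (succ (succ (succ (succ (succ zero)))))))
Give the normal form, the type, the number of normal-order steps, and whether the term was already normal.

reduced normal form:
  refl (Eq (Eq Nat (succ (succ (succ (succ (succ zero))))) (succ (succ (succ (succ (succ zero)))))) (refl Nat (succ (succ (succ (succ (succ zero)))))) (refl Nat (succ (succ (succ (succ (succ zero))))))) (refl (Eq Nat (succ (succ (succ (succ (succ zero))))) (succ (succ (succ (succ (succ zero)))))) (refl Nat (succ (succ (succ (succ (succ zero)))))))
inferred type:
  Eq (Eq (Eq Nat (succ (succ (succ (succ (succ zero))))) (succ (succ (succ (succ (succ zero)))))) (refl Nat (succ (succ (succ (succ (succ zero)))))) (refl Nat (succ (succ (succ (succ (succ zero))))))) (refl (Eq Nat (succ (succ (succ (succ (succ zero))))) (succ (succ (succ (succ (succ zero)))))) (refl Nat (succ (succ (succ (succ (succ zero))))))) (refl (Eq Nat (succ (succ (succ (succ (succ zero))))) (succ (succ (succ (succ (succ zero)))))) (refl Nat (succ (succ (succ (succ (succ zero)))))))
steps to reach normal form (normal order): 8
already normal: no
first contracted redex: a beta-redex


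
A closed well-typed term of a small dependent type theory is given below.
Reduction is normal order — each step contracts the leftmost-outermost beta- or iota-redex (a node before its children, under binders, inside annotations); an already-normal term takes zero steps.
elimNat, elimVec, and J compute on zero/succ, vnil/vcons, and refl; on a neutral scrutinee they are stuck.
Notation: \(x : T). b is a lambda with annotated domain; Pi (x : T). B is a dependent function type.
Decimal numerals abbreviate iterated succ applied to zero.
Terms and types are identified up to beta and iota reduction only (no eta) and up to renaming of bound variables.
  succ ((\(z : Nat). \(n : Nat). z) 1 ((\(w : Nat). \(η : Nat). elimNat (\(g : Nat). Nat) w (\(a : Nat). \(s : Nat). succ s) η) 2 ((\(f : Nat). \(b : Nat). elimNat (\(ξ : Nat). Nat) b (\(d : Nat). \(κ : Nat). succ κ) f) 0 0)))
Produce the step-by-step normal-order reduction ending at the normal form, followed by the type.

normal-order reduction:
  succ ((\(z : Nat). \(n : Nat). z) 1 ((\(w : Nat). \(η : Nat). elimNat (\(g : Nat). Nat) w (\(a : Nat). \(s : Nat). succ s) η) 2 ((\(f : Nat). \(b : Nat). elimNat (\(ξ : Nat). Nat) b (\(d : Nat). \(κ : Nat). succ κ) f) 0 0)))
  ~> succ ((\(z : Nat). 1) ((\(n : Nat). \(w : Nat). elimNat (\(η : Nat). Nat) n (\(g : Nat). \(a : Nat). succ a) w) 2 ((\(s : Nat). \(f : Nat). elimNat (\(b : Nat). Nat) f (\(ξ : Nat). \(d : Nat). succ d) s) 0 0)))
  ~> 2
inferred type:
  Nat


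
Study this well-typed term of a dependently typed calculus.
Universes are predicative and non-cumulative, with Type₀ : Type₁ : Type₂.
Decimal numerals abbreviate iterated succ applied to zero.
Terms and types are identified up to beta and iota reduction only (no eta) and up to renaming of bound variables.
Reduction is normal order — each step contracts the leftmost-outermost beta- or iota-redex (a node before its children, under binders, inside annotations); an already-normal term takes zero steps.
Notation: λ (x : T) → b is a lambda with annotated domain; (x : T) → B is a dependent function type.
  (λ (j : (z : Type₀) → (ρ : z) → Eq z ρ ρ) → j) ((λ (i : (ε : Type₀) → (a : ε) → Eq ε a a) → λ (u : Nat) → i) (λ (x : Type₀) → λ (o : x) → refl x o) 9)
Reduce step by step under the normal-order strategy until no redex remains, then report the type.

normal-order reduction:
  (λ (j : (z : Type₀) → (ρ : z) → Eq z ρ ρ) → j) ((λ (i : (ε : Type₀) → (a : ε) → Eq ε a a) → λ (u : Nat) → i) (λ (x : Type₀) → λ (o : x) → refl x o) 9)
  ~> (λ (j : (z : Type₀) → (ρ : z) → Eq z ρ ρ) → λ (i : Nat) → j) (λ (ε : Type₀) → λ (a : ε) → refl ε a) 9
  ~> (λ (j : Nat) → λ (z : Type₀) → λ (ρ : z) → refl z ρ) 9
  ~> λ (j : Type₀) → λ (z : j) → refl j z
inferred type:
  (j : Type₀) → (z : j) → Eq j z z


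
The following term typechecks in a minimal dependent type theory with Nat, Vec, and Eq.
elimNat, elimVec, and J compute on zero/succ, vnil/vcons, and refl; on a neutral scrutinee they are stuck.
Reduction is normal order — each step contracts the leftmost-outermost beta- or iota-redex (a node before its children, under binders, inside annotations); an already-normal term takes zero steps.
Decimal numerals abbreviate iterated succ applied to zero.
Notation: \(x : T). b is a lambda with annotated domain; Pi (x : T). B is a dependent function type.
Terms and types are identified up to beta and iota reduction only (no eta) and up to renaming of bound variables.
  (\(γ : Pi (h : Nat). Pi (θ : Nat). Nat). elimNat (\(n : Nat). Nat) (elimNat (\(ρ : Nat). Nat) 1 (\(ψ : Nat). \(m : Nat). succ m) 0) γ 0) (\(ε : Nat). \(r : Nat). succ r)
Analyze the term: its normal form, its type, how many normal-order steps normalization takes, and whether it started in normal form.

resulting normal form:
  1
type:
  Nat
normal-order step count: 3
started in normal form: no
first redex: a beta-redex


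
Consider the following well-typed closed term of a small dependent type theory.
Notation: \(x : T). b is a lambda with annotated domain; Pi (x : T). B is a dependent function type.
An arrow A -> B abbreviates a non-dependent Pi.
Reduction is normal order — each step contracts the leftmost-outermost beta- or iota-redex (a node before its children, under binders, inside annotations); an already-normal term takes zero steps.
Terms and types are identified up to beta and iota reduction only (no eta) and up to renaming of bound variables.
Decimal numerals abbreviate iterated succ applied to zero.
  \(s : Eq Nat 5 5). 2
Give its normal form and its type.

normal form:
  \(s : Eq Nat 5 5). 2
type:
  Eq Nat 5 5 -> Nat


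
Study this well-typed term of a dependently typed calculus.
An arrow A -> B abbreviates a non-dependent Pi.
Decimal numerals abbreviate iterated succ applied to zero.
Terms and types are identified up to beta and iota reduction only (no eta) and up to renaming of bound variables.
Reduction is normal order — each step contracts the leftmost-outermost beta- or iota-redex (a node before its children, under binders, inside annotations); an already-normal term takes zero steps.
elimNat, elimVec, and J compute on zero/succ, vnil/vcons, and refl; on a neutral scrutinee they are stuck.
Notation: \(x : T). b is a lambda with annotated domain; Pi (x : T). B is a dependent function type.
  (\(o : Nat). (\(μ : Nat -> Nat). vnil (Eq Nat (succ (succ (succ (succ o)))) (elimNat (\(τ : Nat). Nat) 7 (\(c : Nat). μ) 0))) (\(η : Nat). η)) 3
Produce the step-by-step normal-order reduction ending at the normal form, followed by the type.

reduction (normal order):
  (\(o : Nat). (\(μ : Nat -> Nat). vnil (Eq Nat (succ (succ (succ (succ o)))) (elimNat (\(τ : Nat). Nat) 7 (\(c : Nat). μ) 0))) (\(η : Nat). η)) 3
  ~> (\(o : Nat -> Nat). vnil (Eq Nat 7 (elimNat (\(μ : Nat). Nat) 7 (\(τ : Nat). o) 0))) (\(c : Nat). c)
  ~> vnil (Eq Nat 7 (elimNat (\(o : Nat). Nat) 7 (\(μ : Nat). \(τ : Nat). τ) 0))
  ~> vnil (Eq Nat 7 7)
type:
  Vec (Eq Nat 7 7) 0


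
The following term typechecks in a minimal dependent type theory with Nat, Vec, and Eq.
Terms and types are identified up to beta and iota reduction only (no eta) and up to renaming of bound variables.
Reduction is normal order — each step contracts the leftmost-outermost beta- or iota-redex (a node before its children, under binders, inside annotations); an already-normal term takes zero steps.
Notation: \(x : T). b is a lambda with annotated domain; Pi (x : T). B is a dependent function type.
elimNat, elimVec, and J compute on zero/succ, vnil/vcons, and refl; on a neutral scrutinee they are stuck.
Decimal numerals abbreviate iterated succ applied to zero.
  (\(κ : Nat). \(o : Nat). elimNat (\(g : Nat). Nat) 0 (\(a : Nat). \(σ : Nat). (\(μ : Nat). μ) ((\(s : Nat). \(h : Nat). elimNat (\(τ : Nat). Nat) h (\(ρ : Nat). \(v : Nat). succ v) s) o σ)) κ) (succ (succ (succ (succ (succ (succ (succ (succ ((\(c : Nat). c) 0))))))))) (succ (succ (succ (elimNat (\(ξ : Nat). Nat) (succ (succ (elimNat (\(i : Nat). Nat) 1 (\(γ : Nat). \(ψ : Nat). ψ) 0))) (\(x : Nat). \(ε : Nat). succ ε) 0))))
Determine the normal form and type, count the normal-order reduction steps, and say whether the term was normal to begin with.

resulting normal form:
  48
inferred type:
  Nat
steps to reach normal form (normal order): 244
already normal: no
first contracted redex: a beta-redex


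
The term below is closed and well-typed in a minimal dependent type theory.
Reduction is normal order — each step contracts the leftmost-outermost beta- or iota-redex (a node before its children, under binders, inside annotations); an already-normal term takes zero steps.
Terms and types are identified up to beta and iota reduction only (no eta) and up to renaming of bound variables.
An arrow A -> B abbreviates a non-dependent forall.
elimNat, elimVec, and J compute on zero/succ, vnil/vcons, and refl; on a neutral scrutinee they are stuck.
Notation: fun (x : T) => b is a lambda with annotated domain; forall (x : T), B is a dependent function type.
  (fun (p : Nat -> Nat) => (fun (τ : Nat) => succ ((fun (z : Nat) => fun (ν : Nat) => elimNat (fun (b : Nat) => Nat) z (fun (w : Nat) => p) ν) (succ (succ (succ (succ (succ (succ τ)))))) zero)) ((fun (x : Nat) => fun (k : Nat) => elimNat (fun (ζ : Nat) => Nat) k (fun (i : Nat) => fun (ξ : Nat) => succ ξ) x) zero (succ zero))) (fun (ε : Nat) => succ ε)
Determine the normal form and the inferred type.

resulting normal form:
  succ (succ (succ (succ (succ (succ (succ (succ zero)))))))
the term's type:
  Nat


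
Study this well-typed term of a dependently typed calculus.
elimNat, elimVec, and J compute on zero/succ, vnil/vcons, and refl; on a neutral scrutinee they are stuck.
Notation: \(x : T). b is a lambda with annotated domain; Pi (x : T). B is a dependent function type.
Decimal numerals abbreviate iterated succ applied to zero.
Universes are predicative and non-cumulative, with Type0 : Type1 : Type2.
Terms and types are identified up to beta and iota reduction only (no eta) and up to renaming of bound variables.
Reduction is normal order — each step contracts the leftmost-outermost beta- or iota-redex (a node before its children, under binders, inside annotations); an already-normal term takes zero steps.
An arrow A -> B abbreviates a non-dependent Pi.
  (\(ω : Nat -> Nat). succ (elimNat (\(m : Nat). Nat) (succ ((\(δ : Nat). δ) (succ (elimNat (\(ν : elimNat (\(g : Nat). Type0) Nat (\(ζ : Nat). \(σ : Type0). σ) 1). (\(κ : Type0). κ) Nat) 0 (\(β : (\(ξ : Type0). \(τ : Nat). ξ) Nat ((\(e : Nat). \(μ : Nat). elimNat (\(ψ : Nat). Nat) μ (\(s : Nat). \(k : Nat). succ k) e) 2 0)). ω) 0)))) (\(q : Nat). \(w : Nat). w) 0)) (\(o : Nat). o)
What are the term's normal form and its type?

normal form:
  3
the term's type:
  Nat
observation: the term reaches its normal form after 4 normal-order steps.


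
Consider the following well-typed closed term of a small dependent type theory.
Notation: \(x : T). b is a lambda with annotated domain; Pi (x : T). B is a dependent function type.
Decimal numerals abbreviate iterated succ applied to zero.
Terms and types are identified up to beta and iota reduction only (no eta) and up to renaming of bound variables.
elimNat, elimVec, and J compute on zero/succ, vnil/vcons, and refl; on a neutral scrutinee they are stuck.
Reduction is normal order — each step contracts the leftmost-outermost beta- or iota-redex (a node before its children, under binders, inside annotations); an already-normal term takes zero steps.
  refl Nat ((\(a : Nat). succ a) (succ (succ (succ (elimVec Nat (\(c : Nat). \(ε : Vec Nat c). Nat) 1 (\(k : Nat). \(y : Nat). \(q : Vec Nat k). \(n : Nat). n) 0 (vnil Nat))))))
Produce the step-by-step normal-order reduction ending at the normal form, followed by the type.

normal-order reduction:
  refl Nat ((\(a : Nat). succ a) (succ (succ (succ (elimVec Nat (\(c : Nat). \(ε : Vec Nat c). Nat) 1 (\(k : Nat). \(y : Nat). \(q : Vec Nat k). \(n : Nat). n) 0 (vnil Nat))))))
  ~> refl Nat (succ (succ (succ (succ (elimVec Nat (\(a : Nat). \(c : Vec Nat a). Nat) 1 (\(ε : Nat). \(k : Nat). \(y : Vec Nat ε). \(q : Nat). q) 0 (vnil Nat))))))
  ~> refl Nat 5
inferred type:
  Eq Nat 5 5


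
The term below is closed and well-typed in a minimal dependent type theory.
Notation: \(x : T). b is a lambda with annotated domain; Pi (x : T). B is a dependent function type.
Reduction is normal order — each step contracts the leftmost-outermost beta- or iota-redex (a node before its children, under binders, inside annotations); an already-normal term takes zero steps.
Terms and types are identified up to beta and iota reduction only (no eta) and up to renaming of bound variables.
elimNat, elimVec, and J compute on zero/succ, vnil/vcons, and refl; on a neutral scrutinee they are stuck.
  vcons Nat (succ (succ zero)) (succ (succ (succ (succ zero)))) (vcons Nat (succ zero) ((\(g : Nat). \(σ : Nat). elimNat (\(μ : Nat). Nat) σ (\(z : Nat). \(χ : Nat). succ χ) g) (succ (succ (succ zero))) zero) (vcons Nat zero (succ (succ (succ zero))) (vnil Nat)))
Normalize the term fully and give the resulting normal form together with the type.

normal form:
  vcons Nat (succ (succ zero)) (succ (succ (succ (succ zero)))) (vcons Nat (succ zero) (succ (succ (succ zero))) (vcons Nat zero (succ (succ (succ zero))) (vnil Nat)))
the term's type:
  Vec Nat (succ (succ (succ zero)))


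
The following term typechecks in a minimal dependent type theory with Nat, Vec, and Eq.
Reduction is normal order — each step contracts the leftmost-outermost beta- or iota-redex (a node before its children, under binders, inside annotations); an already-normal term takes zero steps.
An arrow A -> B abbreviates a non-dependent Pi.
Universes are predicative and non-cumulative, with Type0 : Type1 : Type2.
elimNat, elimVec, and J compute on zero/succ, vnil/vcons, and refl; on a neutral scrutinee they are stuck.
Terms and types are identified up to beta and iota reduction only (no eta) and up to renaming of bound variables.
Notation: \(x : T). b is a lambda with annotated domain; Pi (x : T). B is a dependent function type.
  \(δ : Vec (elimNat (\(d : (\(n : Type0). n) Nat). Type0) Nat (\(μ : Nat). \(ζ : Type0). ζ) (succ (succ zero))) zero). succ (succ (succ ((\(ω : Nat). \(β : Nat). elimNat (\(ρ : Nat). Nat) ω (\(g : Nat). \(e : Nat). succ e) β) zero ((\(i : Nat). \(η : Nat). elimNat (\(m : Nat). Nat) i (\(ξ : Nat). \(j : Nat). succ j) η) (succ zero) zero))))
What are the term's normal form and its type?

normal form:
  \(δ : Vec Nat zero). succ (succ (succ (succ zero)))
inferred type:
  Vec Nat zero -> Nat


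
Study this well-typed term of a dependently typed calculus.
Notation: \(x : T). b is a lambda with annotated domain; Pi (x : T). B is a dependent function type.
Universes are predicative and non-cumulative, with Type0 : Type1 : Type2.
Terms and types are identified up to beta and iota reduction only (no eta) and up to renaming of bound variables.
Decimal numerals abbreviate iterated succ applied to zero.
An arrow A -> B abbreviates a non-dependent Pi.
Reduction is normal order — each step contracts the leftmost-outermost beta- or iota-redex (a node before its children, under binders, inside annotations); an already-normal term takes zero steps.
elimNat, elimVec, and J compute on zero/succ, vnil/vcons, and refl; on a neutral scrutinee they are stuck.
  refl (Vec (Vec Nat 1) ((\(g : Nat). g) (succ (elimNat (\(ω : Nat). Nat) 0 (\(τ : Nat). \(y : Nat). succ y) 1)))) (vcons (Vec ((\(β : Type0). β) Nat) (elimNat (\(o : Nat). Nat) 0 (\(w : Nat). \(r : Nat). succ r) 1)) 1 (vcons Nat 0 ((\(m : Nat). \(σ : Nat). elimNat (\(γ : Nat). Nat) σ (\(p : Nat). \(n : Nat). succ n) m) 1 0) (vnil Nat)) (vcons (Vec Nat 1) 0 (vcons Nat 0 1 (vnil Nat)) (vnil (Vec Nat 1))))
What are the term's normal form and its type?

reduced normal form:
  refl (Vec (Vec Nat 1) 2) (vcons (Vec Nat 1) 1 (vcons Nat 0 1 (vnil Nat)) (vcons (Vec Nat 1) 0 (vcons Nat 0 1 (vnil Nat)) (vnil (Vec Nat 1))))
the term's type:
  Eq (Vec (Vec Nat 1) 2) (vcons (Vec Nat 1) 1 (vcons Nat 0 1 (vnil Nat)) (vcons (Vec Nat 1) 0 (vcons Nat 0 1 (vnil Nat)) (vnil (Vec Nat 1)))) (vcons (Vec Nat 1) 1 (vcons Nat 0 1 (vnil Nat)) (vcons (Vec Nat 1) 0 (vcons Nat 0 1 (vnil Nat)) (vnil (Vec Nat 1))))


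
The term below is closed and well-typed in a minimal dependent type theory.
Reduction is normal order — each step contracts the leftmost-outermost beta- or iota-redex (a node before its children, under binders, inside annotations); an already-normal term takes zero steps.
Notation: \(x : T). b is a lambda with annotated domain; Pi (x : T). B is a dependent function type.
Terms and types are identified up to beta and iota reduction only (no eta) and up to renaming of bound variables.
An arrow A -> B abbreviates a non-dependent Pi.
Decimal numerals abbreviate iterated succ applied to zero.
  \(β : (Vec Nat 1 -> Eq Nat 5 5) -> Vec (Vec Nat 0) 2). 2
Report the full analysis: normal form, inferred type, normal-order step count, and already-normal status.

resulting normal form:
  \(β : (Vec Nat 1 -> Eq Nat 5 5) -> Vec (Vec Nat 0) 2). 2
inferred type:
  ((Vec Nat 1 -> Eq Nat 5 5) -> Vec (Vec Nat 0) 2) -> Nat
reduction steps (normal order): 0
started in normal form: yes


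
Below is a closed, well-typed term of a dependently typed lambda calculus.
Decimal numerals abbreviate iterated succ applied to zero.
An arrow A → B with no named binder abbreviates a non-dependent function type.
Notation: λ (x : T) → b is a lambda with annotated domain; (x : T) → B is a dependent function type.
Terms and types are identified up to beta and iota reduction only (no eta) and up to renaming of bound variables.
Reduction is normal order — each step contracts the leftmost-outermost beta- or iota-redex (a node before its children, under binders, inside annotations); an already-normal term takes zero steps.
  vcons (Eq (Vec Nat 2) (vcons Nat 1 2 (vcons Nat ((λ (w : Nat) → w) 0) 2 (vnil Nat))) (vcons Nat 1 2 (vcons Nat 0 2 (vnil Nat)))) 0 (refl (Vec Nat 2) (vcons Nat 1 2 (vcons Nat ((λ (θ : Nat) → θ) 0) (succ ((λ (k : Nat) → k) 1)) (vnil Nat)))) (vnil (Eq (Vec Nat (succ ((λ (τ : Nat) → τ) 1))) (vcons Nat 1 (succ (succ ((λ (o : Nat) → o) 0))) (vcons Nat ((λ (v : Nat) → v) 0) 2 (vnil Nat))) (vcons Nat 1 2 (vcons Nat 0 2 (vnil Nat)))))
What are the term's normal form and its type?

resulting normal form:
  vcons (Eq (Vec Nat 2) (vcons Nat 1 2 (vcons Nat 0 2 (vnil Nat))) (vcons Nat 1 2 (vcons Nat 0 2 (vnil Nat)))) 0 (refl (Vec Nat 2) (vcons Nat 1 2 (vcons Nat 0 2 (vnil Nat)))) (vnil (Eq (Vec Nat 2) (vcons Nat 1 2 (vcons Nat 0 2 (vnil Nat))) (vcons Nat 1 2 (vcons Nat 0 2 (vnil Nat)))))
inferred type:
  Vec (Eq (Vec Nat 2) (vcons Nat 1 2 (vcons Nat 0 2 (vnil Nat))) (vcons Nat 1 2 (vcons Nat 0 2 (vnil Nat)))) 1


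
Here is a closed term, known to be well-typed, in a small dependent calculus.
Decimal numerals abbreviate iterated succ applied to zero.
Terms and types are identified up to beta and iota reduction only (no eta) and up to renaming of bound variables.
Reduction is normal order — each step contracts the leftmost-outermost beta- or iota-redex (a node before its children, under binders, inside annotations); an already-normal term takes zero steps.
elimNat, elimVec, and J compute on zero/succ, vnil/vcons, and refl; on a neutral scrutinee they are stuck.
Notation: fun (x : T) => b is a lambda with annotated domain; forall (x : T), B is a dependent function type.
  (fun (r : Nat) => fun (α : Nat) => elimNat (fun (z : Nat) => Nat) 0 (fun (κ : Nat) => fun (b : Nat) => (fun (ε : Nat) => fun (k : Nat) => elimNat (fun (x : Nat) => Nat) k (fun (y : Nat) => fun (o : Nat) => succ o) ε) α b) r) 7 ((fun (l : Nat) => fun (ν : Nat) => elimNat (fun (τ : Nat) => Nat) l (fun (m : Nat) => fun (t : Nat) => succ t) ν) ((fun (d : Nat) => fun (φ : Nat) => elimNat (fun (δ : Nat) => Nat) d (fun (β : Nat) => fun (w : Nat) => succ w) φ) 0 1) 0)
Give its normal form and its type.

resulting normal form:
  7
type:
  Nat
observation: the first redex contracted is a beta-redex; the normal form is reached in 129 normal-order steps.


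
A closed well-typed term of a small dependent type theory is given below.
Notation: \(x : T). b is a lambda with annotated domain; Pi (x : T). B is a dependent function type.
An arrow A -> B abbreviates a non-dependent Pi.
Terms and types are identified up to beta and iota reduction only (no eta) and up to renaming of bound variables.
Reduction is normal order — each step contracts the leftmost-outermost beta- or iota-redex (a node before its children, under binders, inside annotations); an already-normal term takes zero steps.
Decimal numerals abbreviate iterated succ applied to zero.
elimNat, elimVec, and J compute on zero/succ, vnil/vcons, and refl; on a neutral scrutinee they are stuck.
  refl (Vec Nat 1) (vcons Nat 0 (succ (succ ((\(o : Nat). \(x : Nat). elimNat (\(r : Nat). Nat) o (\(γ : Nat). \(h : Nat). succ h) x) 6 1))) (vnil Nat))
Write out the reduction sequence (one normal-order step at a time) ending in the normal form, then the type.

reduction (normal order):
  refl (Vec Nat 1) (vcons Nat 0 (succ (succ ((\(o : Nat). \(x : Nat). elimNat (\(r : Nat). Nat) o (\(γ : Nat). \(h : Nat). succ h) x) 6 1))) (vnil Nat))
  ~> refl (Vec Nat 1) (vcons Nat 0 (succ (succ ((\(o : Nat). elimNat (\(x : Nat). Nat) 6 (\(r : Nat). \(γ : Nat). succ γ) o) 1))) (vnil Nat))
  ~> refl (Vec Nat 1) (vcons Nat 0 (succ (succ (elimNat (\(o : Nat). Nat) 6 (\(x : Nat). \(r : Nat). succ r) 1))) (vnil Nat))
  ~> refl (Vec Nat 1) (vcons Nat 0 (succ (succ ((\(o : Nat). \(x : Nat). succ x) 0 (elimNat (\(r : Nat). Nat) 6 (\(γ : Nat). \(h : Nat). succ h) 0)))) (vnil Nat))
  ~> refl (Vec Nat 1) (vcons Nat 0 (succ (succ ((\(o : Nat). succ o) (elimNat (\(x : Nat). Nat) 6 (\(r : Nat). \(γ : Nat). succ γ) 0)))) (vnil Nat))
  ~> refl (Vec Nat 1) (vcons Nat 0 (succ (succ (succ (elimNat (\(o : Nat). Nat) 6 (\(x : Nat). \(r : Nat). succ r) 0)))) (vnil Nat))
  ~> refl (Vec Nat 1) (vcons Nat 0 9 (vnil Nat))
the term's type:
  Eq (Vec Nat 1) (vcons Nat 0 9 (vnil Nat)) (vcons Nat 0 9 (vnil Nat))


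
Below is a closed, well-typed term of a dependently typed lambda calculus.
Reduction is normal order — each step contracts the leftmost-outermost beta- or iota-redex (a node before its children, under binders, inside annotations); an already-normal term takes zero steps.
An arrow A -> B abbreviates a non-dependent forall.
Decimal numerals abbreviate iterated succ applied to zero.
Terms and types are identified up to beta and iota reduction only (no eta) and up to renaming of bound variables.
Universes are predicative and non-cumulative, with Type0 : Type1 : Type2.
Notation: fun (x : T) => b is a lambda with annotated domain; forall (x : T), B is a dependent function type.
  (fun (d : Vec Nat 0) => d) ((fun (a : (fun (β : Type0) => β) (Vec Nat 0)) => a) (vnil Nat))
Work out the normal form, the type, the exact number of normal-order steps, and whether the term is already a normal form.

reduced normal form:
  vnil Nat
type:
  Vec Nat 0
reduction steps (normal order): 2
term was already normal: no
first redex: a beta-redex


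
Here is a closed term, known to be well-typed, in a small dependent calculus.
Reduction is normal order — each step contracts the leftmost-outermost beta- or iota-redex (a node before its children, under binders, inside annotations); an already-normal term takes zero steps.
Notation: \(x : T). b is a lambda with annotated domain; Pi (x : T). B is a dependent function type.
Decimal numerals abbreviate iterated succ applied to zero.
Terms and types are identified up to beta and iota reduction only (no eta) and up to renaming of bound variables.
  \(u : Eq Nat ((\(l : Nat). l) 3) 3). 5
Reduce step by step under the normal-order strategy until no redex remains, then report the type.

normal-order reduction:
  \(u : Eq Nat ((\(l : Nat). l) 3) 3). 5
  ~> \(u : Eq Nat 3 3). 5
type:
  Pi (u : Eq Nat 3 3). Nat


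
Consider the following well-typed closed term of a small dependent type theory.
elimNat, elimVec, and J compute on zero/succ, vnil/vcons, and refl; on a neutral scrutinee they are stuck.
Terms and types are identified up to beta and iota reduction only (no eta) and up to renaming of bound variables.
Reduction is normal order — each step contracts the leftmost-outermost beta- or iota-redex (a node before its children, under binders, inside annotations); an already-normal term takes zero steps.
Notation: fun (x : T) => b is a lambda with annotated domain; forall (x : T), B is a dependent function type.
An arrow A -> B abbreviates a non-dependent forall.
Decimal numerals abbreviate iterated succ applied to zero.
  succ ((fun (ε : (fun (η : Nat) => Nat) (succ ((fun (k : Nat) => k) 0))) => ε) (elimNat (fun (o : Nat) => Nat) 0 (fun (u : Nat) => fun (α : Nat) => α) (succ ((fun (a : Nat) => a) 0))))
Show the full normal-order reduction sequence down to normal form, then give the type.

reduction (normal order):
  succ ((fun (ε : (fun (η : Nat) => Nat) (succ ((fun (k : Nat) => k) 0))) => ε) (elimNat (fun (o : Nat) => Nat) 0 (fun (u : Nat) => fun (α : Nat) => α) (succ ((fun (a : Nat) => a) 0))))
  ~> succ (elimNat (fun (ε : Nat) => Nat) 0 (fun (η : Nat) => fun (k : Nat) => k) (succ ((fun (o : Nat) => o) 0)))
  ~> succ ((fun (ε : Nat) => fun (η : Nat) => η) ((fun (k : Nat) => k) 0) (elimNat (fun (o : Nat) => Nat) 0 (fun (u : Nat) => fun (α : Nat) => α) ((fun (a : Nat) => a) 0)))
  ~> succ ((fun (ε : Nat) => ε) (elimNat (fun (η : Nat) => Nat) 0 (fun (k : Nat) => fun (o : Nat) => o) ((fun (u : Nat) => u) 0)))
  ~> succ (elimNat (fun (ε : Nat) => Nat) 0 (fun (η : Nat) => fun (k : Nat) => k) ((fun (o : Nat) => o) 0))
  ~> succ (elimNat (fun (ε : Nat) => Nat) 0 (fun (η : Nat) => fun (k : Nat) => k) 0)
  ~> 1
the term's type:
  Nat


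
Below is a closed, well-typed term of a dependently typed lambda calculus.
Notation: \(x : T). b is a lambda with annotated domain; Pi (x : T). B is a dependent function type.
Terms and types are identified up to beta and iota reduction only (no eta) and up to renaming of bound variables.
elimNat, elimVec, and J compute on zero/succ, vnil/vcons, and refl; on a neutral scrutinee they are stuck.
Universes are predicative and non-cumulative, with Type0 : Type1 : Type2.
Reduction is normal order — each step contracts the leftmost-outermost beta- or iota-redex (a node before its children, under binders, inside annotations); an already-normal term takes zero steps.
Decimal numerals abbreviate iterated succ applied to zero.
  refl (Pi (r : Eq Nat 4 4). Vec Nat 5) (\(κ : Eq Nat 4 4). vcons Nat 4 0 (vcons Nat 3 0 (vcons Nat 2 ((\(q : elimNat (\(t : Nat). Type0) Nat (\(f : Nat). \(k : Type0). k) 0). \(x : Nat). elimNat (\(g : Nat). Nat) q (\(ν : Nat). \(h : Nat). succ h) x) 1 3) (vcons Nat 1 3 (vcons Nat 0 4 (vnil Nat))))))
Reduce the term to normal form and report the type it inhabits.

resulting normal form:
  refl (Pi (r : Eq Nat 4 4). Vec Nat 5) (\(κ : Eq Nat 4 4). vcons Nat 4 0 (vcons Nat 3 0 (vcons Nat 2 4 (vcons Nat 1 3 (vcons Nat 0 4 (vnil Nat))))))
the term's type:
  Eq (Pi (r : Eq Nat 4 4). Vec Nat 5) (\(κ : Eq Nat 4 4). vcons Nat 4 0 (vcons Nat 3 0 (vcons Nat 2 4 (vcons Nat 1 3 (vcons Nat 0 4 (vnil Nat)))))) (\(q : Eq Nat 4 4). vcons Nat 4 0 (vcons Nat 3 0 (vcons Nat 2 4 (vcons Nat 1 3 (vcons Nat 0 4 (vnil Nat))))))


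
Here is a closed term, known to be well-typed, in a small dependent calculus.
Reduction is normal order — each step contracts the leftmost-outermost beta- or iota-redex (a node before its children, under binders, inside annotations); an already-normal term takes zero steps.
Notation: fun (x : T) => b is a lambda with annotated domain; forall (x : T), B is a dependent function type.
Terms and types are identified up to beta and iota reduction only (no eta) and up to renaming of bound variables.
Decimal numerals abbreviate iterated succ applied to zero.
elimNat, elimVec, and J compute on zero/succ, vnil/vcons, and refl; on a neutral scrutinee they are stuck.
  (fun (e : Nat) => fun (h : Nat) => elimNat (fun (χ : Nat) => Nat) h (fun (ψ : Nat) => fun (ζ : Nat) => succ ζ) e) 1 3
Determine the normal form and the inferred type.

resulting normal form:
  4
inferred type:
  Nat


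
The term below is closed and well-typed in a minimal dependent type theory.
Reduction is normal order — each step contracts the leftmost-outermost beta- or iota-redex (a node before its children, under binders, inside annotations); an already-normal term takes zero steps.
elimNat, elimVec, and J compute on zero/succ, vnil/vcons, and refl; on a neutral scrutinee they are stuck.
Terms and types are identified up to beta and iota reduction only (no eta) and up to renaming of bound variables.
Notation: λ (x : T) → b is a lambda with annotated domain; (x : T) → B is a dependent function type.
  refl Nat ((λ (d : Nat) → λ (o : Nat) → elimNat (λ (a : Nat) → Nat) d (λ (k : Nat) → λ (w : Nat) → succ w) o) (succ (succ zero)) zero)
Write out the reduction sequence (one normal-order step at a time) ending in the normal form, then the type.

normal-order reduction sequence:
  refl Nat ((λ (d : Nat) → λ (o : Nat) → elimNat (λ (a : Nat) → Nat) d (λ (k : Nat) → λ (w : Nat) → succ w) o) (succ (succ zero)) zero)
  ~> refl Nat ((λ (d : Nat) → elimNat (λ (o : Nat) → Nat) (succ (succ zero)) (λ (a : Nat) → λ (k : Nat) → succ k) d) zero)
  ~> refl Nat (elimNat (λ (d : Nat) → Nat) (succ (succ zero)) (λ (o : Nat) → λ (a : Nat) → succ a) zero)
  ~> refl Nat (succ (succ zero))
type:
  Eq Nat (succ (succ zero)) (succ (succ zero))
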